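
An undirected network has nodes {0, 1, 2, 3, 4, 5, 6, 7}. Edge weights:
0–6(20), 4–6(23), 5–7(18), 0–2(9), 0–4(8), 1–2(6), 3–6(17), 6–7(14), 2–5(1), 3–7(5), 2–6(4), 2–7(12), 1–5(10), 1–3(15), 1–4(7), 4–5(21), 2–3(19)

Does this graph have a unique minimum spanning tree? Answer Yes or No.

Yes

Sort edges by weight, then run Kruskal:
2–5 (1): add — endpoints in different components.
2–6 (4): add — endpoints in different components.
3–7 (5): add — endpoints in different components.
1–2 (6): add — endpoints in different components.
1–4 (7): add — endpoints in different components.
0–4 (8): add — endpoints in different components.
0–2 (9): skip — 0 and 2 already connected.
1–5 (10): skip — 1 and 5 already connected.
2–7 (12): add — endpoints in different components.
Every non-tree edge has weight strictly greater than the heaviest edge on the tree path between its endpoints, so the MST is unique.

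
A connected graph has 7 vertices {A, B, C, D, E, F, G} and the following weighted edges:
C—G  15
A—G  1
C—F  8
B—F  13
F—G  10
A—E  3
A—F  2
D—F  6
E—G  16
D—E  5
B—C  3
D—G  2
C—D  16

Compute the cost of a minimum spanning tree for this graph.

19

Grow the tree from E using Prim:
Step 1: frontier [A—E 3, D—E 5, E—G 16] → take A—E (3); add A.
Step 2: frontier [A—G 1, A—F 2, D—E 5, E—G 16] → take A—G (1); add G.
Step 3: frontier [A—F 2, D—E 5, D—G 2, F—G 10, C—G 15] → take D—G (2); add D.
Step 4: frontier [A—F 2, D—F 6, C—D 16, F—G 10, C—G 15] → take A—F (2); add F.
Step 5: frontier [C—D 16, C—F 8, B—F 13, C—G 15] → take C—F (8); add C.
Step 6: frontier [B—C 3, B—F 13] → take B—C (3); add B.
MST edges: A—E, A—G, D—G, A—F, C—F, B—C; total weight 3+1+2+2+8+3 = 19.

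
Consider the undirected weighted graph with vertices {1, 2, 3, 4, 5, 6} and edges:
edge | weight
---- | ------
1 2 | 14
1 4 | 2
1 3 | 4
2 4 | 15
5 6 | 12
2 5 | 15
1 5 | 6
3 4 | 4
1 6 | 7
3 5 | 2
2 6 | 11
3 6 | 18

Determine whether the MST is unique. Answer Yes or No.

No

Kruskal: consider edges lightest-first.
1 4 (2): add — endpoints in different components.
3 5 (2): add — endpoints in different components.
1 3 (4): add — endpoints in different components.
3 4 (4): skip — 3 and 4 already connected.
1 5 (6): skip — 1 and 5 already connected.
1 6 (7): add — endpoints in different components.
2 6 (11): add — endpoints in different components.
Non-tree edge 3 4 has weight 4, equal to the heaviest edge on its tree cycle — swapping gives another MST of the same weight. Not unique.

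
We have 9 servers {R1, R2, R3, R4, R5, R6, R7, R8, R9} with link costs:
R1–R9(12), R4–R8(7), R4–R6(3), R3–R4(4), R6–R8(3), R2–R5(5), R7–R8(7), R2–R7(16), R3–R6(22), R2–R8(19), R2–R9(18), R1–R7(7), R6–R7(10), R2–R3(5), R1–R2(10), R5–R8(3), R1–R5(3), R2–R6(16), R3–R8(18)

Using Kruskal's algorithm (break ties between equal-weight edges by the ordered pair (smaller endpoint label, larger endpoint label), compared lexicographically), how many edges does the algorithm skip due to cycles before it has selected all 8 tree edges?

Kruskal's algorithm — process edges by increasing weight (ties by edge label):
R1–R5 (3): add — endpoints in different components.
R4–R6 (3): add — endpoints in different components.
R5–R8 (3): add — endpoints in different components.
R6–R8 (3): add — endpoints in different components.
R3–R4 (4): add — endpoints in different components.
R2–R3 (5): add — endpoints in different components.
R2–R5 (5): skip — R2 and R5 already connected.
R1–R7 (7): add — endpoints in different components.
R4–R8 (7): skip — R4 and R8 already connected.
R7–R8 (7): skip — R7 and R8 already connected.
R1–R2 (10): skip — R2 and R1 already connected.
R6–R7 (10): skip — R7 and R6 already connected.
R1–R9 (12): add — endpoints in different components.
Edges rejected before the tree was complete: 5.

5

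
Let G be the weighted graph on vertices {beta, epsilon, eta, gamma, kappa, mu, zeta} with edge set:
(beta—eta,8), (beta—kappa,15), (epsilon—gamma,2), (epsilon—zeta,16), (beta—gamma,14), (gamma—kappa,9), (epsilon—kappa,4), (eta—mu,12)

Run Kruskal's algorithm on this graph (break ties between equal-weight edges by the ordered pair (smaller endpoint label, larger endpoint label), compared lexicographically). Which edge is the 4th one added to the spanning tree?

eta-mu

Kruskal: consider edges lightest-first.
epsilon—gamma (2): add. Components now {kappa} {zeta} {beta} {epsilon,gamma} {eta} {mu}
epsilon—kappa (4): add. Components now {epsilon,gamma,kappa} {zeta} {beta} {eta} {mu}
beta—eta (8): add. Components now {epsilon,gamma,kappa} {zeta} {beta,eta} {mu}
gamma—kappa (9): skip — kappa and gamma already connected.
eta—mu (12): add. Components now {epsilon,gamma,kappa} {zeta} {beta,eta,mu}
beta—gamma (14): add. Components now {beta,epsilon,eta,gamma,kappa,mu} {zeta}
beta—kappa (15): skip — kappa and beta already connected.
epsilon—zeta (16): add. Components now {beta,epsilon,eta,gamma,kappa,mu,zeta}
The 4th edge added is eta—mu.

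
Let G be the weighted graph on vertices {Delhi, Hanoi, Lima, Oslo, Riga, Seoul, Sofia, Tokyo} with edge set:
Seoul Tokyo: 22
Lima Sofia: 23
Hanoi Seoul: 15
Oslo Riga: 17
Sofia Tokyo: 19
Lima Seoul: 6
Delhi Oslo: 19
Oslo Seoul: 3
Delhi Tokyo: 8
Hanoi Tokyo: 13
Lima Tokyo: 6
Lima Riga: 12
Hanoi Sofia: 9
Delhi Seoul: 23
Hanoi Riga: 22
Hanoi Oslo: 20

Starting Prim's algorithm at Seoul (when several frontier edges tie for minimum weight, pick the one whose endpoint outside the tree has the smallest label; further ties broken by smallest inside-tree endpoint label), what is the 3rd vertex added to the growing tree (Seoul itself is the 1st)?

Grow the tree from Seoul using Prim:
Step 1: cheapest edge leaving the tree is Oslo Seoul (3); add Oslo.
Step 2: cheapest edge leaving the tree is Lima Seoul (6); add Lima.
Step 3: cheapest edge leaving the tree is Lima Tokyo (6); add Tokyo.
Step 4: cheapest edge leaving the tree is Delhi Tokyo (8); add Delhi.
Step 5: cheapest edge leaving the tree is Lima Riga (12); add Riga.
Step 6: cheapest edge leaving the tree is Hanoi Tokyo (13); add Hanoi.
Step 7: cheapest edge leaving the tree is Hanoi Sofia (9); add Sofia.
Vertex order: Seoul, Oslo, Lima, Tokyo, Delhi, Riga, Hanoi, Sofia. The 3rd vertex is Lima.

Lima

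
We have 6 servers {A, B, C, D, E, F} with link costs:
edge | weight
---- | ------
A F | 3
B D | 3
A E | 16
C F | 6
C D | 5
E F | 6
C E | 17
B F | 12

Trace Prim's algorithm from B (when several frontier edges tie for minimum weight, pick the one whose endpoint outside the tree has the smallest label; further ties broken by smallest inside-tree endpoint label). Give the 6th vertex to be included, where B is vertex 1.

Grow the tree from B using Prim:
Step 1: frontier [B D 3, B F 12] → take B D (3); add D.
Step 2: frontier [B F 12, C D 5] → take C D (5); add C.
Step 3: frontier [B F 12, C F 6, C E 17] → take C F (6); add F.
Step 4: frontier [C E 17, A F 3, E F 6] → take A F (3); add A.
Step 5: frontier [A E 16, C E 17, E F 6] → take E F (6); add E.
Vertex order: B, D, C, F, A, E. The 6th vertex is E.

E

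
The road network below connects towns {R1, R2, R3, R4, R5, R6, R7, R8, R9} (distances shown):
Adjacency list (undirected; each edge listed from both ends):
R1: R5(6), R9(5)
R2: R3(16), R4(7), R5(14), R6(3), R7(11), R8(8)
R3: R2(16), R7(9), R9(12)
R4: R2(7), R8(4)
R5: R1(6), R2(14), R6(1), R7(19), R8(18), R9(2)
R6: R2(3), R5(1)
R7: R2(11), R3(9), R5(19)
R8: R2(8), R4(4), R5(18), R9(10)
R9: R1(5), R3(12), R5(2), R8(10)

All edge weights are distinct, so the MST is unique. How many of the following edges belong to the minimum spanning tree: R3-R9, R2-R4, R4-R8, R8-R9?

2

Sort edges by weight, then run Kruskal:
R5-R6 (1): add — endpoints in different components.
R5-R9 (2): add — endpoints in different components.
R2-R6 (3): add — endpoints in different components.
R4-R8 (4): add — endpoints in different components.
R1-R9 (5): add — endpoints in different components.
R1-R5 (6): skip — R5 and R1 already connected.
R2-R4 (7): add — endpoints in different components.
R2-R8 (8): skip — R8 and R2 already connected.
R3-R7 (9): add — endpoints in different components.
R8-R9 (10): skip — R8 and R9 already connected.
R2-R7 (11): add — endpoints in different components.
MST edge set: {R5-R6, R5-R9, R2-R6, R4-R8, R1-R9, R2-R4, R3-R7, R2-R7}.
Of the listed edges, {R2-R4, R4-R8} are in the MST → 2.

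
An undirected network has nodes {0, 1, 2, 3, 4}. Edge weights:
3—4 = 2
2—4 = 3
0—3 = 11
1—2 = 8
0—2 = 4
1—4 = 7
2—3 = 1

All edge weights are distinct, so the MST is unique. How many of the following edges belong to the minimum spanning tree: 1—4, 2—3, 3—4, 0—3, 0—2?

4

Kruskal: consider edges lightest-first.
2—3 (1): add. Components now {0} {1} {2,3} {4}
3—4 (2): add. Components now {0} {1} {2,3,4}
2—4 (3): skip — 2 and 4 already connected.
0—2 (4): add. Components now {0,2,3,4} {1}
1—4 (7): add. Components now {0,1,2,3,4}
MST edge set: {2—3, 3—4, 0—2, 1—4}.
Of the listed edges, {1—4, 2—3, 3—4, 0—2} are in the MST → 4.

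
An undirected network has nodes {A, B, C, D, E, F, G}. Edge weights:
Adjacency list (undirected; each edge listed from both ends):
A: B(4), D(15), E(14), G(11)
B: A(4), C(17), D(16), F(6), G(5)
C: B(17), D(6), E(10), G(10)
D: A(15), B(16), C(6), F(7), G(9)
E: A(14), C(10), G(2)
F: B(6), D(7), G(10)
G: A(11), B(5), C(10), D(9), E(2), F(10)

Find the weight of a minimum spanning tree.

30

Sort edges by weight, then run Kruskal:
E-G (2): add — endpoints in different components.
A-B (4): add — endpoints in different components.
B-G (5): add — endpoints in different components.
B-F (6): add — endpoints in different components.
C-D (6): add — endpoints in different components.
D-F (7): add — endpoints in different components.
MST edges: E-G, A-B, B-G, B-F, C-D, D-F; total weight 2+4+5+6+6+7 = 30.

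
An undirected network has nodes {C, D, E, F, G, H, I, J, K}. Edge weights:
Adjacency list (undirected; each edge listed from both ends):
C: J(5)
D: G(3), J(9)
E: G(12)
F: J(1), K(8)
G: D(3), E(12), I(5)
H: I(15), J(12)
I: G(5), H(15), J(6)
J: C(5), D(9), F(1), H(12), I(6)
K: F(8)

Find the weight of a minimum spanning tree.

52

Prim, starting at E.
Step 1: cheapest edge leaving the tree is E-G (12); add G.
Step 2: cheapest edge leaving the tree is D-G (3); add D.
Step 3: cheapest edge leaving the tree is G-I (5); add I.
Step 4: cheapest edge leaving the tree is I-J (6); add J.
Step 5: cheapest edge leaving the tree is F-J (1); add F.
Step 6: cheapest edge leaving the tree is C-J (5); add C.
Step 7: cheapest edge leaving the tree is F-K (8); add K.
Step 8: cheapest edge leaving the tree is H-J (12); add H.
MST edges: E-G, D-G, G-I, I-J, F-J, C-J, F-K, H-J; total weight 12+3+5+6+1+5+8+12 = 52.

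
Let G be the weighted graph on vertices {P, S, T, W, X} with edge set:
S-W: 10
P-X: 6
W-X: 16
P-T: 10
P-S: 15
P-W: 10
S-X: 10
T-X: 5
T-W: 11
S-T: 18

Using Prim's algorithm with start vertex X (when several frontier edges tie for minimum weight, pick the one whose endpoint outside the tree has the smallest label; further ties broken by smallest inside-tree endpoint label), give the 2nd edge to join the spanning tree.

P-X

Prim's algorithm from X:
Step 1: frontier [T-X 5, P-X 6, S-X 10, W-X 16] → take T-X (5); add T.
Step 2: frontier [P-T 10, T-W 11, S-T 18, P-X 6, S-X 10, W-X 16] → take P-X (6); add P.
Step 3: frontier [P-W 10, P-S 15, T-W 11, S-T 18, S-X 10, W-X 16] → take S-X (10); add S.
Step 4: frontier [P-W 10, S-W 10, T-W 11, W-X 16] → take P-W (10); add W.
The 2nd edge added is P-X.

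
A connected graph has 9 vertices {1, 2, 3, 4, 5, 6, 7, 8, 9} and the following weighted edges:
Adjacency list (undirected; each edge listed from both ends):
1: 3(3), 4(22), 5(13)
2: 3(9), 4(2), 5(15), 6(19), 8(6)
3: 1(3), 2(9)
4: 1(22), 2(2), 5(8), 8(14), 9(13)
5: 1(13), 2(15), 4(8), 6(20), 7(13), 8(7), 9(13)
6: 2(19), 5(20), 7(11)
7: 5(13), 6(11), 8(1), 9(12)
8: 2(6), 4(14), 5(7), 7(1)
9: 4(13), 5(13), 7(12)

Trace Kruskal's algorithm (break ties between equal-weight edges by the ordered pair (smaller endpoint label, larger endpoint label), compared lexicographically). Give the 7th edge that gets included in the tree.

6-7

Kruskal's algorithm — process edges by increasing weight (ties by edge label):
7-8 (1): add — endpoints in different components.
2-4 (2): add — endpoints in different components.
1-3 (3): add — endpoints in different components.
2-8 (6): add — endpoints in different components.
5-8 (7): add — endpoints in different components.
4-5 (8): skip — 4 and 5 already connected.
2-3 (9): add — endpoints in different components.
6-7 (11): add — endpoints in different components.
7-9 (12): add — endpoints in different components.
The 7th edge added is 6-7.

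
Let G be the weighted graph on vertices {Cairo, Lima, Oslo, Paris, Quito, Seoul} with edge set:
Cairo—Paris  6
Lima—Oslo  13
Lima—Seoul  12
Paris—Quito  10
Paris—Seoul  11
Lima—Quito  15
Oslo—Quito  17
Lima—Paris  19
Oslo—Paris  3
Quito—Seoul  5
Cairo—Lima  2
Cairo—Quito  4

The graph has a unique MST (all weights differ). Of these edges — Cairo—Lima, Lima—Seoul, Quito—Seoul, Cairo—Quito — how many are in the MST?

3

Kruskal's algorithm — process edges by increasing weight (ties by edge label):
Cairo—Lima (2): add. Components now {Quito} {Cairo,Lima} {Oslo} {Seoul} {Paris}
Oslo—Paris (3): add. Components now {Quito} {Cairo,Lima} {Oslo,Paris} {Seoul}
Cairo—Quito (4): add. Components now {Cairo,Lima,Quito} {Oslo,Paris} {Seoul}
Quito—Seoul (5): add. Components now {Cairo,Lima,Quito,Seoul} {Oslo,Paris}
Cairo—Paris (6): add. Components now {Cairo,Lima,Oslo,Paris,Quito,Seoul}
MST edge set: {Cairo—Lima, Oslo—Paris, Cairo—Quito, Quito—Seoul, Cairo—Paris}.
Of the listed edges, {Cairo—Lima, Quito—Seoul, Cairo—Quito} are in the MST → 3.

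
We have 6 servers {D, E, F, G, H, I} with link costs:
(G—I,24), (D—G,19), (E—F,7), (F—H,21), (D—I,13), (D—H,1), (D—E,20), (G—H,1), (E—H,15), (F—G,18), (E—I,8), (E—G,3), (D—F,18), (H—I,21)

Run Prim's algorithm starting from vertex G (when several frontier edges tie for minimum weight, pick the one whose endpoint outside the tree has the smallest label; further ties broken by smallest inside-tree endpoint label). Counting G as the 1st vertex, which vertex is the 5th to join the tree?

Prim, starting at G.
Step 1: frontier [G—H 1, E—G 3, F—G 18, D—G 19, G—I 24] → take G—H (1); add H.
Step 2: frontier [E—G 3, F—G 18, D—G 19, G—I 24, D—H 1, E—H 15, F—H 21, H—I 21] → take D—H (1); add D.
Step 3: frontier [D—I 13, D—F 18, D—E 20, E—G 3, F—G 18, G—I 24, E—H 15, F—H 21, H—I 21] → take E—G (3); add E.
Step 4: frontier [D—I 13, D—F 18, E—F 7, E—I 8, F—G 18, G—I 24, F—H 21, H—I 21] → take E—F (7); add F.
Step 5: frontier [D—I 13, E—I 8, G—I 24, H—I 21] → take E—I (8); add I.
Vertex order: G, H, D, E, F, I. The 5th vertex is F.

F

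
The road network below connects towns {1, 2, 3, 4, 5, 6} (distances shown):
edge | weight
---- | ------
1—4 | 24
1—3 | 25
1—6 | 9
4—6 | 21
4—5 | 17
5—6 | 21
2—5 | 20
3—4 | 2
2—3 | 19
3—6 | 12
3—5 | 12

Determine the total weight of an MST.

54

Grow the tree from 2 using Prim:
Step 1: cheapest edge leaving the tree is 2—3 (19); add 3.
Step 2: cheapest edge leaving the tree is 3—4 (2); add 4.
Step 3: cheapest edge leaving the tree is 3—5 (12); add 5.
Step 4: cheapest edge leaving the tree is 3—6 (12); add 6.
Step 5: cheapest edge leaving the tree is 1—6 (9); add 1.
MST edges: 2—3, 3—4, 3—5, 3—6, 1—6; total weight 19+2+12+12+9 = 54.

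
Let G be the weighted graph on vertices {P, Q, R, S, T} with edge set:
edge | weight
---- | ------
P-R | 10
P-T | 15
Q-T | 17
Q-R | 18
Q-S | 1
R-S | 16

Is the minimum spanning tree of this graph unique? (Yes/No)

Yes

Sort edges by weight, then run Kruskal:
Q-S (1): add. Components now {Q,S} {R} {P} {T}
P-R (10): add. Components now {Q,S} {P,R} {T}
P-T (15): add. Components now {Q,S} {P,R,T}
R-S (16): add. Components now {P,Q,R,S,T}
Every non-tree edge has weight strictly greater than the heaviest edge on the tree path between its endpoints, so the MST is unique.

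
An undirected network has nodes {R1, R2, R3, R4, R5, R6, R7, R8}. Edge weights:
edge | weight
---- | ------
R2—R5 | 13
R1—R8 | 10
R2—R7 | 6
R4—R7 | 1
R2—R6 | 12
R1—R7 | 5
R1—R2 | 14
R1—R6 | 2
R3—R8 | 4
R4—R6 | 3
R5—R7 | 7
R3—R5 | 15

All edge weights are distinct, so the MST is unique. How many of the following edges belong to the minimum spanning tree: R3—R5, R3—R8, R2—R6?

1

Kruskal's algorithm — process edges by increasing weight (ties by edge label):
R4—R7 (1): add — endpoints in different components.
R1—R6 (2): add — endpoints in different components.
R4—R6 (3): add — endpoints in different components.
R3—R8 (4): add — endpoints in different components.
R1—R7 (5): skip — R1 and R7 already connected.
R2—R7 (6): add — endpoints in different components.
R5—R7 (7): add — endpoints in different components.
R1—R8 (10): add — endpoints in different components.
MST edge set: {R4—R7, R1—R6, R4—R6, R3—R8, R2—R7, R5—R7, R1—R8}.
Of the listed edges, {R3—R8} are in the MST → 1.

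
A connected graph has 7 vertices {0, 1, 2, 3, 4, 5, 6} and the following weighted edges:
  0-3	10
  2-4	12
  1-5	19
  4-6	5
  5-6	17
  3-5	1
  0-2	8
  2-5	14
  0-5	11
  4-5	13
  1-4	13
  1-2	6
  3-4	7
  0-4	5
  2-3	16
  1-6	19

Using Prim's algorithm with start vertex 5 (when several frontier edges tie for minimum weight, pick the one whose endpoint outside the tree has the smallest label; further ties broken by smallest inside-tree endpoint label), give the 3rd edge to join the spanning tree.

0-4

Prim, starting at 5.
Step 1: cheapest edge leaving the tree is 3-5 (1); add 3.
Step 2: cheapest edge leaving the tree is 3-4 (7); add 4.
Step 3: cheapest edge leaving the tree is 0-4 (5); add 0.
Step 4: cheapest edge leaving the tree is 4-6 (5); add 6.
Step 5: cheapest edge leaving the tree is 0-2 (8); add 2.
Step 6: cheapest edge leaving the tree is 1-2 (6); add 1.
The 3rd edge added is 0-4.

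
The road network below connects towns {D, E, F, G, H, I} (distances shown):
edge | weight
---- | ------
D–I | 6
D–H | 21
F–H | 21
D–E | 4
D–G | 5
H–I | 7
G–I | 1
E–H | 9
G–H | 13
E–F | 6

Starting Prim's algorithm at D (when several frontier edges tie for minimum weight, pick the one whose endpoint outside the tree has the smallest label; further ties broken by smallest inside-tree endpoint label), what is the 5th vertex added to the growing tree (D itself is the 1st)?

F

Prim, starting at D.
Step 1: frontier [D–E 4, D–G 5, D–I 6, D–H 21] → take D–E (4); add E.
Step 2: frontier [D–G 5, D–I 6, D–H 21, E–F 6, E–H 9] → take D–G (5); add G.
Step 3: frontier [D–I 6, D–H 21, E–F 6, E–H 9, G–I 1, G–H 13] → take G–I (1); add I.
Step 4: frontier [D–H 21, E–F 6, E–H 9, G–H 13, H–I 7] → take E–F (6); add F.
Step 5: frontier [D–H 21, E–H 9, F–H 21, G–H 13, H–I 7] → take H–I (7); add H.
Vertex order: D, E, G, I, F, H. The 5th vertex is F.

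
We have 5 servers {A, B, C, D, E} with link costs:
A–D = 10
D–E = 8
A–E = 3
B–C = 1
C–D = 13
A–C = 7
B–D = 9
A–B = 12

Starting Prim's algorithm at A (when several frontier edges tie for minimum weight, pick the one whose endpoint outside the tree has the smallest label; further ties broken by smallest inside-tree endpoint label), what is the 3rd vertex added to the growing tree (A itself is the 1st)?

Prim, starting at A.
Step 1: frontier [A–E 3, A–C 7, A–D 10, A–B 12] → take A–E (3); add E.
Step 2: frontier [A–C 7, A–D 10, A–B 12, D–E 8] → take A–C (7); add C.
Step 3: frontier [A–D 10, A–B 12, B–C 1, C–D 13, D–E 8] → take B–C (1); add B.
Step 4: frontier [A–D 10, B–D 9, C–D 13, D–E 8] → take D–E (8); add D.
Vertex order: A, E, C, B, D. The 3rd vertex is C.

C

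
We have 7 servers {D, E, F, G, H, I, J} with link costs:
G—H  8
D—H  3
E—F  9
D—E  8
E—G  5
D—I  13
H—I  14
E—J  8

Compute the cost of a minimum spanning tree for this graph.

Prim's algorithm from E:
Step 1: cheapest edge leaving the tree is E—G (5); add G.
Step 2: cheapest edge leaving the tree is D—E (8); add D.
Step 3: cheapest edge leaving the tree is D—H (3); add H.
Step 4: cheapest edge leaving the tree is E—J (8); add J.
Step 5: cheapest edge leaving the tree is E—F (9); add F.
Step 6: cheapest edge leaving the tree is D—I (13); add I.
MST edges: E—G, D—E, D—H, E—J, E—F, D—I; total weight 5+8+3+8+9+13 = 46.

46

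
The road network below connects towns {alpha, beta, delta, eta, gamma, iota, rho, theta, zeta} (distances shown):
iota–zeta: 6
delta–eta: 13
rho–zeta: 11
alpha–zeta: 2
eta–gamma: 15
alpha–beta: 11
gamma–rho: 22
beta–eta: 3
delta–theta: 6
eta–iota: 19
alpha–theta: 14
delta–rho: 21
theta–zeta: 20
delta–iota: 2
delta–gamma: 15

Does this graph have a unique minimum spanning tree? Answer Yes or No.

No

Kruskal's algorithm — process edges by increasing weight (ties by edge label):
alpha–zeta (2): add — endpoints in different components.
delta–iota (2): add — endpoints in different components.
beta–eta (3): add — endpoints in different components.
delta–theta (6): add — endpoints in different components.
iota–zeta (6): add — endpoints in different components.
alpha–beta (11): add — endpoints in different components.
rho–zeta (11): add — endpoints in different components.
delta–eta (13): skip — eta and delta already connected.
alpha–theta (14): skip — alpha and theta already connected.
delta–gamma (15): add — endpoints in different components.
Non-tree edge eta–gamma has weight 15, equal to the heaviest edge on its tree cycle — swapping gives another MST of the same weight. Not unique.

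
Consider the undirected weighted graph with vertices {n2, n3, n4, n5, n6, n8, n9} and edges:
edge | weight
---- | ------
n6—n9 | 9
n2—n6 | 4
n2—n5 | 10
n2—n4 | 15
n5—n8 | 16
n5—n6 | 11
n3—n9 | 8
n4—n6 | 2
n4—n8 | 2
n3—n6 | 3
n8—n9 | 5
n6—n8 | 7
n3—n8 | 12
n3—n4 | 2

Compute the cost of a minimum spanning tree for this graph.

Kruskal's algorithm — process edges by increasing weight (ties by edge label):
n3—n4 (2): add — endpoints in different components.
n4—n6 (2): add — endpoints in different components.
n4—n8 (2): add — endpoints in different components.
n3—n6 (3): skip — n6 and n3 already connected.
n2—n6 (4): add — endpoints in different components.
n8—n9 (5): add — endpoints in different components.
n6—n8 (7): skip — n6 and n8 already connected.
n3—n9 (8): skip — n9 and n3 already connected.
n6—n9 (9): skip — n9 and n6 already connected.
n2—n5 (10): add — endpoints in different components.
MST edges: n3—n4, n4—n6, n4—n8, n2—n6, n8—n9, n2—n5; total weight 2+2+2+4+5+10 = 25.

25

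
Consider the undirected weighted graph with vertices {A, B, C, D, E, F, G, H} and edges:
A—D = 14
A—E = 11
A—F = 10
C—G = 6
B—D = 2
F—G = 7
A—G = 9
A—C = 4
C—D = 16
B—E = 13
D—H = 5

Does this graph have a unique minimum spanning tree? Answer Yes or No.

Kruskal: consider edges lightest-first.
B—D (2): add — endpoints in different components.
A—C (4): add — endpoints in different components.
D—H (5): add — endpoints in different components.
C—G (6): add — endpoints in different components.
F—G (7): add — endpoints in different components.
A—G (9): skip — A and G already connected.
A—F (10): skip — A and F already connected.
A—E (11): add — endpoints in different components.
B—E (13): add — endpoints in different components.
Every non-tree edge has weight strictly greater than the heaviest edge on the tree path between its endpoints, so the MST is unique.

Yes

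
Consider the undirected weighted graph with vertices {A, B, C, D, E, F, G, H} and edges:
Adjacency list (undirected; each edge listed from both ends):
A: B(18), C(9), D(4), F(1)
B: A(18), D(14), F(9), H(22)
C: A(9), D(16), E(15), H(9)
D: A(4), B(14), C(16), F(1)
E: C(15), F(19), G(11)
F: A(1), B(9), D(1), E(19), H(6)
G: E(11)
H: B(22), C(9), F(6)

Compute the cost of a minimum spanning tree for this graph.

52

Prim's algorithm from B:
Step 1: cheapest edge leaving the tree is B F (9); add F.
Step 2: cheapest edge leaving the tree is A F (1); add A.
Step 3: cheapest edge leaving the tree is D F (1); add D.
Step 4: cheapest edge leaving the tree is F H (6); add H.
Step 5: cheapest edge leaving the tree is A C (9); add C.
Step 6: cheapest edge leaving the tree is C E (15); add E.
Step 7: cheapest edge leaving the tree is E G (11); add G.
MST edges: B F, A F, D F, F H, A C, C E, E G; total weight 9+1+1+6+9+15+11 = 52.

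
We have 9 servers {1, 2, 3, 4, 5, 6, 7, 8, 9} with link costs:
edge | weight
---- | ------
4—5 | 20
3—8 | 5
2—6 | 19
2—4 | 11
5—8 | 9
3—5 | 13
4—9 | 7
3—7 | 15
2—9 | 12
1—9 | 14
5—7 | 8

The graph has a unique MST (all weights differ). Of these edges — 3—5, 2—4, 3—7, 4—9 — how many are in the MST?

2

Kruskal: consider edges lightest-first.
3—8 (5): add — endpoints in different components.
4—9 (7): add — endpoints in different components.
5—7 (8): add — endpoints in different components.
5—8 (9): add — endpoints in different components.
2—4 (11): add — endpoints in different components.
2—9 (12): skip — 2 and 9 already connected.
3—5 (13): skip — 3 and 5 already connected.
1—9 (14): add — endpoints in different components.
3—7 (15): skip — 3 and 7 already connected.
2—6 (19): add — endpoints in different components.
4—5 (20): add — endpoints in different components.
MST edge set: {3—8, 4—9, 5—7, 5—8, 2—4, 1—9, 2—6, 4—5}.
Of the listed edges, {2—4, 4—9} are in the MST → 2.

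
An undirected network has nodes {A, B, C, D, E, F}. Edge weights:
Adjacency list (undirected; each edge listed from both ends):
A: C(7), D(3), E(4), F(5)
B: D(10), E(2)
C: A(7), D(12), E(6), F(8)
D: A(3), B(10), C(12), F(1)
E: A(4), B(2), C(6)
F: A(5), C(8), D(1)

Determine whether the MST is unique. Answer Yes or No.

Yes

Sort edges by weight, then run Kruskal:
D-F (1): add. Components now {A} {B} {C} {D,F} {E}
B-E (2): add. Components now {A} {B,E} {C} {D,F}
A-D (3): add. Components now {A,D,F} {B,E} {C}
A-E (4): add. Components now {A,B,D,E,F} {C}
A-F (5): skip — A and F already connected.
C-E (6): add. Components now {A,B,C,D,E,F}
Every non-tree edge has weight strictly greater than the heaviest edge on the tree path between its endpoints, so the MST is unique.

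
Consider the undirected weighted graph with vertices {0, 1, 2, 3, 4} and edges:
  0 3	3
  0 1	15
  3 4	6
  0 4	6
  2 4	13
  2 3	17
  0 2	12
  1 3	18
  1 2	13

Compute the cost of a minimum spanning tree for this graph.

34

Prim's algorithm from 2:
Step 1: cheapest edge leaving the tree is 0 2 (12); add 0.
Step 2: cheapest edge leaving the tree is 0 3 (3); add 3.
Step 3: cheapest edge leaving the tree is 0 4 (6); add 4.
Step 4: cheapest edge leaving the tree is 1 2 (13); add 1.
MST edges: 0 2, 0 3, 0 4, 1 2; total weight 12+3+6+13 = 34.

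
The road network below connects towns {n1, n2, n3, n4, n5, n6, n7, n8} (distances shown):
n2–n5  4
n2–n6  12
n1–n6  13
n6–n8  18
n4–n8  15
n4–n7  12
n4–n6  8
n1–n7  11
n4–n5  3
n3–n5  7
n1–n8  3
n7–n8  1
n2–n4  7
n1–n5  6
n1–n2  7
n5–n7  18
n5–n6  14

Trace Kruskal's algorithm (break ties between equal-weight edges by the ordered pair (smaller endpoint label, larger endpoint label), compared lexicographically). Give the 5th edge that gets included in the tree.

Kruskal's algorithm — process edges by increasing weight (ties by edge label):
n7–n8 (1): add — endpoints in different components.
n1–n8 (3): add — endpoints in different components.
n4–n5 (3): add — endpoints in different components.
n2–n5 (4): add — endpoints in different components.
n1–n5 (6): add — endpoints in different components.
n1–n2 (7): skip — n2 and n1 already connected.
n2–n4 (7): skip — n2 and n4 already connected.
n3–n5 (7): add — endpoints in different components.
n4–n6 (8): add — endpoints in different components.
The 5th edge added is n1–n5.

n1-n5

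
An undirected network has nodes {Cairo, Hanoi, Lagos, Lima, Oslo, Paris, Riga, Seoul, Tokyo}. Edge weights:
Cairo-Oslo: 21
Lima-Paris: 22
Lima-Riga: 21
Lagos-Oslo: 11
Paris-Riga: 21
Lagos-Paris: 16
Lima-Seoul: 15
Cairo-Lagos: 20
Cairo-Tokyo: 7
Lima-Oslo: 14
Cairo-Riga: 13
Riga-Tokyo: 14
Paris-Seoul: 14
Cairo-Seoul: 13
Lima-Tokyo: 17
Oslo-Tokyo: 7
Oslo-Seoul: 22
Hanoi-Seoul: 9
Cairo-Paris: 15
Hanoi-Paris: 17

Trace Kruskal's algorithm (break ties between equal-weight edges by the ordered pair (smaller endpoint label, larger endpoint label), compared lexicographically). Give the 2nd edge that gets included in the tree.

Oslo-Tokyo

Sort edges by weight, then run Kruskal:
Cairo-Tokyo (7): add — endpoints in different components.
Oslo-Tokyo (7): add — endpoints in different components.
Hanoi-Seoul (9): add — endpoints in different components.
Lagos-Oslo (11): add — endpoints in different components.
Cairo-Riga (13): add — endpoints in different components.
Cairo-Seoul (13): add — endpoints in different components.
Lima-Oslo (14): add — endpoints in different components.
Paris-Seoul (14): add — endpoints in different components.
The 2nd edge added is Oslo-Tokyo.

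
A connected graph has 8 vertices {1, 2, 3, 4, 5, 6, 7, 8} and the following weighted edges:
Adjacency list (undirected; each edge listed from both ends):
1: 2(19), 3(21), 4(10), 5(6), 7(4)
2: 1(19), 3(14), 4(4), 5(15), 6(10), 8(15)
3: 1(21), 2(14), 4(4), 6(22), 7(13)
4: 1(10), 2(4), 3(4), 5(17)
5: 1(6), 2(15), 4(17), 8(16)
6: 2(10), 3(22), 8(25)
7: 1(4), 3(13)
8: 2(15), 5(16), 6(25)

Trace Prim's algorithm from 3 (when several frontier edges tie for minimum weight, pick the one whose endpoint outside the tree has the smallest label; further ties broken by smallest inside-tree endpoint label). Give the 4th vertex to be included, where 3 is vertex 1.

Grow the tree from 3 using Prim:
Step 1: cheapest edge leaving the tree is 3—4 (4); add 4.
Step 2: cheapest edge leaving the tree is 2—4 (4); add 2.
Step 3: cheapest edge leaving the tree is 1—4 (10); add 1.
Step 4: cheapest edge leaving the tree is 1—7 (4); add 7.
Step 5: cheapest edge leaving the tree is 1—5 (6); add 5.
Step 6: cheapest edge leaving the tree is 2—6 (10); add 6.
Step 7: cheapest edge leaving the tree is 2—8 (15); add 8.
Vertex order: 3, 4, 2, 1, 7, 5, 6, 8. The 4th vertex is 1.

1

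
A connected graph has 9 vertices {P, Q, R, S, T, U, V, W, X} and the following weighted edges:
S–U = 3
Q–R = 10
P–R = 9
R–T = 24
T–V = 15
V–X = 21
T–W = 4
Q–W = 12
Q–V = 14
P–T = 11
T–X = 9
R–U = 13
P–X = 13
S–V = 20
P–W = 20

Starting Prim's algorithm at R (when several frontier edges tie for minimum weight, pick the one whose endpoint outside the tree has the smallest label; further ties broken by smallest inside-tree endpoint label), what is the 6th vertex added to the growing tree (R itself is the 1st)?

X

Prim, starting at R.
Step 1: cheapest edge leaving the tree is P–R (9); add P.
Step 2: cheapest edge leaving the tree is Q–R (10); add Q.
Step 3: cheapest edge leaving the tree is P–T (11); add T.
Step 4: cheapest edge leaving the tree is T–W (4); add W.
Step 5: cheapest edge leaving the tree is T–X (9); add X.
Step 6: cheapest edge leaving the tree is R–U (13); add U.
Step 7: cheapest edge leaving the tree is S–U (3); add S.
Step 8: cheapest edge leaving the tree is Q–V (14); add V.
Vertex order: R, P, Q, T, W, X, U, S, V. The 6th vertex is X.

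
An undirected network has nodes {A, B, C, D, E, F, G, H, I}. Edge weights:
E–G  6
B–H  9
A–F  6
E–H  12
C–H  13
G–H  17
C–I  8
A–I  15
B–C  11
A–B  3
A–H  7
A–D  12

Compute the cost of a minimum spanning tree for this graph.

Prim, starting at G.
Step 1: cheapest edge leaving the tree is E–G (6); add E.
Step 2: cheapest edge leaving the tree is E–H (12); add H.
Step 3: cheapest edge leaving the tree is A–H (7); add A.
Step 4: cheapest edge leaving the tree is A–B (3); add B.
Step 5: cheapest edge leaving the tree is A–F (6); add F.
Step 6: cheapest edge leaving the tree is B–C (11); add C.
Step 7: cheapest edge leaving the tree is C–I (8); add I.
Step 8: cheapest edge leaving the tree is A–D (12); add D.
MST edges: E–G, E–H, A–H, A–B, A–F, B–C, C–I, A–D; total weight 6+12+7+3+6+11+8+12 = 65.

65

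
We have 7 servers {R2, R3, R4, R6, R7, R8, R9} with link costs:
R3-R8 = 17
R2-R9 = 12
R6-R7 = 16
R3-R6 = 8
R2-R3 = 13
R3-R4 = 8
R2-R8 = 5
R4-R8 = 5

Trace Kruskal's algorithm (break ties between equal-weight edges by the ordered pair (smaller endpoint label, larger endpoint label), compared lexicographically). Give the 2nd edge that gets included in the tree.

Kruskal's algorithm — process edges by increasing weight (ties by edge label):
R2-R8 (5): add. Components now {R2,R8} {R7} {R4} {R9} {R6} {R3}
R4-R8 (5): add. Components now {R2,R4,R8} {R7} {R9} {R6} {R3}
R3-R4 (8): add. Components now {R2,R3,R4,R8} {R7} {R9} {R6}
R3-R6 (8): add. Components now {R2,R3,R4,R6,R8} {R7} {R9}
R2-R9 (12): add. Components now {R2,R3,R4,R6,R8,R9} {R7}
R2-R3 (13): skip — R3 and R2 already connected.
R6-R7 (16): add. Components now {R2,R3,R4,R6,R7,R8,R9}
The 2nd edge added is R4-R8.

R4-R8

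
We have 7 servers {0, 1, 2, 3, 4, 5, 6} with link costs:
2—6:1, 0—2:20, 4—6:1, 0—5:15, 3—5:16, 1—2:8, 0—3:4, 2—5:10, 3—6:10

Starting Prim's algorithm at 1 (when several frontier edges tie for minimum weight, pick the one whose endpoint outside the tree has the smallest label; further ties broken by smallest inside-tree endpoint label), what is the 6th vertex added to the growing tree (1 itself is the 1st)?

0

Prim's algorithm from 1:
Step 1: cheapest edge leaving the tree is 1—2 (8); add 2.
Step 2: cheapest edge leaving the tree is 2—6 (1); add 6.
Step 3: cheapest edge leaving the tree is 4—6 (1); add 4.
Step 4: cheapest edge leaving the tree is 3—6 (10); add 3.
Step 5: cheapest edge leaving the tree is 0—3 (4); add 0.
Step 6: cheapest edge leaving the tree is 2—5 (10); add 5.
Vertex order: 1, 2, 6, 4, 3, 0, 5. The 6th vertex is 0.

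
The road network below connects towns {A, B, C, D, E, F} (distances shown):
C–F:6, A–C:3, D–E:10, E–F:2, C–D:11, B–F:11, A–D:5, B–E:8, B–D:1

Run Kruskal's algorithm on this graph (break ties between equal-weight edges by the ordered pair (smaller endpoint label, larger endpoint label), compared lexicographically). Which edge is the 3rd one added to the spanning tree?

A-C

Kruskal: consider edges lightest-first.
B–D (1): add. Components now {A} {B,D} {C} {E} {F}
E–F (2): add. Components now {A} {B,D} {C} {E,F}
A–C (3): add. Components now {A,C} {B,D} {E,F}
A–D (5): add. Components now {A,B,C,D} {E,F}
C–F (6): add. Components now {A,B,C,D,E,F}
The 3rd edge added is A–C.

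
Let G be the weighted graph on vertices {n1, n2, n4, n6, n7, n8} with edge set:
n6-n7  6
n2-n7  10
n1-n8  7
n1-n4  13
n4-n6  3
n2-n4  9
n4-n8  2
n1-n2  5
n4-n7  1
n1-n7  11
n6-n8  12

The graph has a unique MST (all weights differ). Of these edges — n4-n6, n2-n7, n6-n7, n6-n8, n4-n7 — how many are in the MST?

2

Kruskal: consider edges lightest-first.
n4-n7 (1): add — endpoints in different components.
n4-n8 (2): add — endpoints in different components.
n4-n6 (3): add — endpoints in different components.
n1-n2 (5): add — endpoints in different components.
n6-n7 (6): skip — n6 and n7 already connected.
n1-n8 (7): add — endpoints in different components.
MST edge set: {n4-n7, n4-n8, n4-n6, n1-n2, n1-n8}.
Of the listed edges, {n4-n6, n4-n7} are in the MST → 2.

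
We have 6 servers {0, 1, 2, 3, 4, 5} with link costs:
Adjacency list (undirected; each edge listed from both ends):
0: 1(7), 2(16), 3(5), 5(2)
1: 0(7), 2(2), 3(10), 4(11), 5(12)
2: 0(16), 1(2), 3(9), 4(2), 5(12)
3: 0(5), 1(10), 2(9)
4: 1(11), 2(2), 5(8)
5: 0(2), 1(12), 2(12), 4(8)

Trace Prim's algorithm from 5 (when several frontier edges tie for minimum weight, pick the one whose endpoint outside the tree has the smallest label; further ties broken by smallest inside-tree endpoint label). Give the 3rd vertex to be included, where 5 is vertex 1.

3

Prim's algorithm from 5:
Step 1: cheapest edge leaving the tree is 0–5 (2); add 0.
Step 2: cheapest edge leaving the tree is 0–3 (5); add 3.
Step 3: cheapest edge leaving the tree is 0–1 (7); add 1.
Step 4: cheapest edge leaving the tree is 1–2 (2); add 2.
Step 5: cheapest edge leaving the tree is 2–4 (2); add 4.
Vertex order: 5, 0, 3, 1, 2, 4. The 3rd vertex is 3.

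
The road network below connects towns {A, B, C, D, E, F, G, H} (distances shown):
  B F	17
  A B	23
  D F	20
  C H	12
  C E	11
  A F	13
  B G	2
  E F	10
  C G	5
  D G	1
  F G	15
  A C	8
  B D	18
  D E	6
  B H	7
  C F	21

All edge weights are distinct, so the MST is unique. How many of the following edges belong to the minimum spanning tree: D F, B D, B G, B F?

1

Kruskal's algorithm — process edges by increasing weight (ties by edge label):
D G (1): add — endpoints in different components.
B G (2): add — endpoints in different components.
C G (5): add — endpoints in different components.
D E (6): add — endpoints in different components.
B H (7): add — endpoints in different components.
A C (8): add — endpoints in different components.
E F (10): add — endpoints in different components.
MST edge set: {D G, B G, C G, D E, B H, A C, E F}.
Of the listed edges, {B G} are in the MST → 1.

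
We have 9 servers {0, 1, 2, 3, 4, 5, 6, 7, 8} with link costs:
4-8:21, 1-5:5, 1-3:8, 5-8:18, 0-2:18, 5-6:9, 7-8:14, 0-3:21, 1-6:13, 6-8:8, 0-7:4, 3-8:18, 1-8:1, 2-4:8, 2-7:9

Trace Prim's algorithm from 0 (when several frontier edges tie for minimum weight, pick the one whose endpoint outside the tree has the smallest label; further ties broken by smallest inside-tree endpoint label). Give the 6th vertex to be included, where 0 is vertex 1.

Prim's algorithm from 0:
Step 1: cheapest edge leaving the tree is 0-7 (4); add 7.
Step 2: cheapest edge leaving the tree is 2-7 (9); add 2.
Step 3: cheapest edge leaving the tree is 2-4 (8); add 4.
Step 4: cheapest edge leaving the tree is 7-8 (14); add 8.
Step 5: cheapest edge leaving the tree is 1-8 (1); add 1.
Step 6: cheapest edge leaving the tree is 1-5 (5); add 5.
Step 7: cheapest edge leaving the tree is 1-3 (8); add 3.
Step 8: cheapest edge leaving the tree is 6-8 (8); add 6.
Vertex order: 0, 7, 2, 4, 8, 1, 5, 3, 6. The 6th vertex is 1.

1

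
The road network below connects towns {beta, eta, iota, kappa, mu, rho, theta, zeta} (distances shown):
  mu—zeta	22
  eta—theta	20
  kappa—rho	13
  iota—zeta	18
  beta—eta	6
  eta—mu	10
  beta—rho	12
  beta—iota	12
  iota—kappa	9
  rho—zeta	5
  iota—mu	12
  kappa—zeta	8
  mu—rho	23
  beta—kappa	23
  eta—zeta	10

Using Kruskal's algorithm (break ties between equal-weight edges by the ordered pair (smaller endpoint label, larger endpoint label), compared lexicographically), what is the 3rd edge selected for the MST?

Kruskal's algorithm — process edges by increasing weight (ties by edge label):
rho—zeta (5): add — endpoints in different components.
beta—eta (6): add — endpoints in different components.
kappa—zeta (8): add — endpoints in different components.
iota—kappa (9): add — endpoints in different components.
eta—mu (10): add — endpoints in different components.
eta—zeta (10): add — endpoints in different components.
beta—iota (12): skip — iota and beta already connected.
beta—rho (12): skip — rho and beta already connected.
iota—mu (12): skip — iota and mu already connected.
kappa—rho (13): skip — rho and kappa already connected.
iota—zeta (18): skip — iota and zeta already connected.
eta—theta (20): add — endpoints in different components.
The 3rd edge added is kappa—zeta.

kappa-zeta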